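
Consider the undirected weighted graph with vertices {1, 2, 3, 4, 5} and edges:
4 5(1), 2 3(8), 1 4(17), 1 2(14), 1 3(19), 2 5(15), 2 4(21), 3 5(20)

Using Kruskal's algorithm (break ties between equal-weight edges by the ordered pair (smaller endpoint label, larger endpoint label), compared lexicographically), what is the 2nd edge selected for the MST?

2-3

Kruskal: consider edges lightest-first.
4 5 (1): add. Components now {1} {2} {3} {4,5}
2 3 (8): add. Components now {1} {2,3} {4,5}
1 2 (14): add. Components now {1,2,3} {4,5}
2 5 (15): add. Components now {1,2,3,4,5}
The 2nd edge added is 2 3.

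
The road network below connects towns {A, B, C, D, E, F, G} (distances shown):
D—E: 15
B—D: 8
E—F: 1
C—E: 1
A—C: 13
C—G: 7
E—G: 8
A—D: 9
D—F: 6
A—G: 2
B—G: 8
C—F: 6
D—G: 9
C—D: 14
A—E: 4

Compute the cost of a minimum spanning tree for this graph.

22

Sort edges by weight, then run Kruskal:
C—E (1): add — endpoints in different components.
E—F (1): add — endpoints in different components.
A—G (2): add — endpoints in different components.
A—E (4): add — endpoints in different components.
C—F (6): skip — C and F already connected.
D—F (6): add — endpoints in different components.
C—G (7): skip — C and G already connected.
B—D (8): add — endpoints in different components.
MST edges: C—E, E—F, A—G, A—E, D—F, B—D; total weight 1+1+2+4+6+8 = 22.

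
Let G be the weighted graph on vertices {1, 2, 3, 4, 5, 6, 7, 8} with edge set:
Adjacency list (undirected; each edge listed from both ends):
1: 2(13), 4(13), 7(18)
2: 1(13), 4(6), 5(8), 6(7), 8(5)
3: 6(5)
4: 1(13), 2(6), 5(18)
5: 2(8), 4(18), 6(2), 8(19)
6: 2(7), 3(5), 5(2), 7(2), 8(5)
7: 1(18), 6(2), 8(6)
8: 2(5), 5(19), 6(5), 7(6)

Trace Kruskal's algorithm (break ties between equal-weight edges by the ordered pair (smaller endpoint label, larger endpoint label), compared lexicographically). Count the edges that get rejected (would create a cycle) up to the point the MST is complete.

3

Sort edges by weight, then run Kruskal:
5—6 (2): add — endpoints in different components.
6—7 (2): add — endpoints in different components.
2—8 (5): add — endpoints in different components.
3—6 (5): add — endpoints in different components.
6—8 (5): add — endpoints in different components.
2—4 (6): add — endpoints in different components.
7—8 (6): skip — 7 and 8 already connected.
2—6 (7): skip — 2 and 6 already connected.
2—5 (8): skip — 2 and 5 already connected.
1—2 (13): add — endpoints in different components.
Edges rejected before the tree was complete: 3.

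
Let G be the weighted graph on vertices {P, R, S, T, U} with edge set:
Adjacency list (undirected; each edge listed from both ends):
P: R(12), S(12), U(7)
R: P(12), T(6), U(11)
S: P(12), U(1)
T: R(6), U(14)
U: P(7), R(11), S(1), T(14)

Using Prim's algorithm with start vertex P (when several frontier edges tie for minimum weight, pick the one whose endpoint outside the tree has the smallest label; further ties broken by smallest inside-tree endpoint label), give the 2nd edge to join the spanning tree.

Prim's algorithm from P:
Step 1: cheapest edge leaving the tree is P-U (7); add U.
Step 2: cheapest edge leaving the tree is S-U (1); add S.
Step 3: cheapest edge leaving the tree is R-U (11); add R.
Step 4: cheapest edge leaving the tree is R-T (6); add T.
The 2nd edge added is S-U.

S-U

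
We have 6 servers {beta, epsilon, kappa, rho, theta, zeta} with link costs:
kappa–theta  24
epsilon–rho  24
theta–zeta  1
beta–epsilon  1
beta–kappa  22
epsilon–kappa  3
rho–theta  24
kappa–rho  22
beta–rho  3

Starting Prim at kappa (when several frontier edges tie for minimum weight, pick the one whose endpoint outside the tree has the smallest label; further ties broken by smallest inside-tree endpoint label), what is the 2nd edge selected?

Grow the tree from kappa using Prim:
Step 1: frontier [epsilon–kappa 3, beta–kappa 22, kappa–rho 22, kappa–theta 24] → take epsilon–kappa (3); add epsilon.
Step 2: frontier [beta–epsilon 1, epsilon–rho 24, beta–kappa 22, kappa–rho 22, kappa–theta 24] → take beta–epsilon (1); add beta.
Step 3: frontier [beta–rho 3, epsilon–rho 24, kappa–rho 22, kappa–theta 24] → take beta–rho (3); add rho.
Step 4: frontier [kappa–theta 24, rho–theta 24] → take kappa–theta (24); add theta.
Step 5: frontier [theta–zeta 1] → take theta–zeta (1); add zeta.
The 2nd edge added is beta–epsilon.

beta-epsilon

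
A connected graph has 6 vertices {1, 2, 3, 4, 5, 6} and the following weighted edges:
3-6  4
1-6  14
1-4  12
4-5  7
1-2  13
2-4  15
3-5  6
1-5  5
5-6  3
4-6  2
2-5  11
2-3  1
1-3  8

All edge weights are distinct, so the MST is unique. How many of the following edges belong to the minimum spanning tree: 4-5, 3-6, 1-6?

Sort edges by weight, then run Kruskal:
2-3 (1): add — endpoints in different components.
4-6 (2): add — endpoints in different components.
5-6 (3): add — endpoints in different components.
3-6 (4): add — endpoints in different components.
1-5 (5): add — endpoints in different components.
MST edge set: {2-3, 4-6, 5-6, 3-6, 1-5}.
Of the listed edges, {3-6} are in the MST → 1.

1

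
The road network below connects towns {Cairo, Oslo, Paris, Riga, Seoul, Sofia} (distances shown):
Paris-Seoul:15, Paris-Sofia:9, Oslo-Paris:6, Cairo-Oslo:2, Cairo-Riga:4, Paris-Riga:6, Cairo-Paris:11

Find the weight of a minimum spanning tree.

36

Kruskal's algorithm — process edges by increasing weight (ties by edge label):
Cairo-Oslo (2): add — endpoints in different components.
Cairo-Riga (4): add — endpoints in different components.
Oslo-Paris (6): add — endpoints in different components.
Paris-Riga (6): skip — Riga and Paris already connected.
Paris-Sofia (9): add — endpoints in different components.
Cairo-Paris (11): skip — Cairo and Paris already connected.
Paris-Seoul (15): add — endpoints in different components.
MST edges: Cairo-Oslo, Cairo-Riga, Oslo-Paris, Paris-Sofia, Paris-Seoul; total weight 2+4+6+9+15 = 36.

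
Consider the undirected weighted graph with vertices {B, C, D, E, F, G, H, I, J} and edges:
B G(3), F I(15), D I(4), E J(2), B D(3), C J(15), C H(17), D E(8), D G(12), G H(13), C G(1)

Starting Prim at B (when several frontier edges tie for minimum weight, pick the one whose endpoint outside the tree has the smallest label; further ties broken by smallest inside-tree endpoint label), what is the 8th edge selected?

Prim, starting at B.
Step 1: cheapest edge leaving the tree is B D (3); add D.
Step 2: cheapest edge leaving the tree is B G (3); add G.
Step 3: cheapest edge leaving the tree is C G (1); add C.
Step 4: cheapest edge leaving the tree is D I (4); add I.
Step 5: cheapest edge leaving the tree is D E (8); add E.
Step 6: cheapest edge leaving the tree is E J (2); add J.
Step 7: cheapest edge leaving the tree is G H (13); add H.
Step 8: cheapest edge leaving the tree is F I (15); add F.
The 8th edge added is F I.

F-I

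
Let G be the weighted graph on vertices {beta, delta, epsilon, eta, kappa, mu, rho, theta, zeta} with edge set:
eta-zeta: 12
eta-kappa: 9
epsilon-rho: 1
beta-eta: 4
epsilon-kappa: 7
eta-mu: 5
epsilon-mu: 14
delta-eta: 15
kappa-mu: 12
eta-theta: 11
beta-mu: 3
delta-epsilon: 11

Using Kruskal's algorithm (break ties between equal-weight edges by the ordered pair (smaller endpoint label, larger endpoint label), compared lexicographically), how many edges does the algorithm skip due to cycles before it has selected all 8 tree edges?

1

Sort edges by weight, then run Kruskal:
epsilon-rho (1): add — endpoints in different components.
beta-mu (3): add — endpoints in different components.
beta-eta (4): add — endpoints in different components.
eta-mu (5): skip — mu and eta already connected.
epsilon-kappa (7): add — endpoints in different components.
eta-kappa (9): add — endpoints in different components.
delta-epsilon (11): add — endpoints in different components.
eta-theta (11): add — endpoints in different components.
eta-zeta (12): add — endpoints in different components.
Edges rejected before the tree was complete: 1.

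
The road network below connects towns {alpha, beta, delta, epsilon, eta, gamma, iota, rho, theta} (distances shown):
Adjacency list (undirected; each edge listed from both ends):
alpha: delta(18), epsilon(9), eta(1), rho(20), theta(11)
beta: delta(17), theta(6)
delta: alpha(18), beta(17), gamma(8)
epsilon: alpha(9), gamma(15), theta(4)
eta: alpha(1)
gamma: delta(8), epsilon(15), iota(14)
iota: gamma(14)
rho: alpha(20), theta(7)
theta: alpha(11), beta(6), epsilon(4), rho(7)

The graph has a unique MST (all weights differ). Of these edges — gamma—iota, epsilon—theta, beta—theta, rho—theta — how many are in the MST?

4

Sort edges by weight, then run Kruskal:
alpha—eta (1): add — endpoints in different components.
epsilon—theta (4): add — endpoints in different components.
beta—theta (6): add — endpoints in different components.
rho—theta (7): add — endpoints in different components.
delta—gamma (8): add — endpoints in different components.
alpha—epsilon (9): add — endpoints in different components.
alpha—theta (11): skip — alpha and theta already connected.
gamma—iota (14): add — endpoints in different components.
epsilon—gamma (15): add — endpoints in different components.
MST edge set: {alpha—eta, epsilon—theta, beta—theta, rho—theta, delta—gamma, alpha—epsilon, gamma—iota, epsilon—gamma}.
Of the listed edges, {gamma—iota, epsilon—theta, beta—theta, rho—theta} are in the MST → 4.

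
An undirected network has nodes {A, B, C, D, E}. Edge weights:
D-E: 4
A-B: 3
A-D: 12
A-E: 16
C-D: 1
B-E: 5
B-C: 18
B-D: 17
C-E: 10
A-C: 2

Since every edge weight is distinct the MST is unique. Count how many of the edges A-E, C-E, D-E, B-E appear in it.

1

Kruskal: consider edges lightest-first.
C-D (1): add — endpoints in different components.
A-C (2): add — endpoints in different components.
A-B (3): add — endpoints in different components.
D-E (4): add — endpoints in different components.
MST edge set: {C-D, A-C, A-B, D-E}.
Of the listed edges, {D-E} are in the MST → 1.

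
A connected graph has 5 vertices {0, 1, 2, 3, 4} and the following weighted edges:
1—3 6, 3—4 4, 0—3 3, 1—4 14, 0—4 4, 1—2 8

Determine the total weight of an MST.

21

Kruskal: consider edges lightest-first.
0—3 (3): add — endpoints in different components.
0—4 (4): add — endpoints in different components.
3—4 (4): skip — 3 and 4 already connected.
1—3 (6): add — endpoints in different components.
1—2 (8): add — endpoints in different components.
MST edges: 0—3, 0—4, 1—3, 1—2; total weight 3+4+6+8 = 21.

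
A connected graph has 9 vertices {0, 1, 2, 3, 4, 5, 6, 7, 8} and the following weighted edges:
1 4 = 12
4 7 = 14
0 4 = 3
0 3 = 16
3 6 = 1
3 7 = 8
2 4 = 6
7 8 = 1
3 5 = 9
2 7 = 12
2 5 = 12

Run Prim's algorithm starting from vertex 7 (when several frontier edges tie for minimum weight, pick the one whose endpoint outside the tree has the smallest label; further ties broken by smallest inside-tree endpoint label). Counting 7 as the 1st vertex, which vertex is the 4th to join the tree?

6

Grow the tree from 7 using Prim:
Step 1: cheapest edge leaving the tree is 7 8 (1); add 8.
Step 2: cheapest edge leaving the tree is 3 7 (8); add 3.
Step 3: cheapest edge leaving the tree is 3 6 (1); add 6.
Step 4: cheapest edge leaving the tree is 3 5 (9); add 5.
Step 5: cheapest edge leaving the tree is 2 5 (12); add 2.
Step 6: cheapest edge leaving the tree is 2 4 (6); add 4.
Step 7: cheapest edge leaving the tree is 0 4 (3); add 0.
Step 8: cheapest edge leaving the tree is 1 4 (12); add 1.
Vertex order: 7, 8, 3, 6, 5, 2, 4, 0, 1. The 4th vertex is 6.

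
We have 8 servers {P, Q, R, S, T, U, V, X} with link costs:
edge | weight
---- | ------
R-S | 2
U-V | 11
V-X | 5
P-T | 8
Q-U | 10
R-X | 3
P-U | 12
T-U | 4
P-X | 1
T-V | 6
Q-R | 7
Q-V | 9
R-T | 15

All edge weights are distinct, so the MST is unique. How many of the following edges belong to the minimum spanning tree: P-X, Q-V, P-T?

Kruskal's algorithm — process edges by increasing weight (ties by edge label):
P-X (1): add — endpoints in different components.
R-S (2): add — endpoints in different components.
R-X (3): add — endpoints in different components.
T-U (4): add — endpoints in different components.
V-X (5): add — endpoints in different components.
T-V (6): add — endpoints in different components.
Q-R (7): add — endpoints in different components.
MST edge set: {P-X, R-S, R-X, T-U, V-X, T-V, Q-R}.
Of the listed edges, {P-X} are in the MST → 1.

1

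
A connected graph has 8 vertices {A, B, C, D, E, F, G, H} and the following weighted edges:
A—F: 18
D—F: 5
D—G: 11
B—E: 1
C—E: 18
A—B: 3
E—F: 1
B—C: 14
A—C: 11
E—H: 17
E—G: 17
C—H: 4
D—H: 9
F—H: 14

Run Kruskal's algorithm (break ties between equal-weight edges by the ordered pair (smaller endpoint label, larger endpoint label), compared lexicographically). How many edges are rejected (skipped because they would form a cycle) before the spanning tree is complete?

1

Sort edges by weight, then run Kruskal:
B—E (1): add — endpoints in different components.
E—F (1): add — endpoints in different components.
A—B (3): add — endpoints in different components.
C—H (4): add — endpoints in different components.
D—F (5): add — endpoints in different components.
D—H (9): add — endpoints in different components.
A—C (11): skip — A and C already connected.
D—G (11): add — endpoints in different components.
Edges rejected before the tree was complete: 1.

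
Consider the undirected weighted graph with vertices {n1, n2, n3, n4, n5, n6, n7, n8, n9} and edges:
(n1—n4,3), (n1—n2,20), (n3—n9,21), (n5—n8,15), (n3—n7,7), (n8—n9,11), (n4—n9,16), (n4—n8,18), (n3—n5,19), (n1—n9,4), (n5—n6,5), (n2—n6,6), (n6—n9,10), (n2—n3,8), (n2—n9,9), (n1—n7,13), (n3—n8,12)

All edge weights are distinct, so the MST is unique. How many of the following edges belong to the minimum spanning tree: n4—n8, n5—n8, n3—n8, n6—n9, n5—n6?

Kruskal's algorithm — process edges by increasing weight (ties by edge label):
n1—n4 (3): add — endpoints in different components.
n1—n9 (4): add — endpoints in different components.
n5—n6 (5): add — endpoints in different components.
n2—n6 (6): add — endpoints in different components.
n3—n7 (7): add — endpoints in different components.
n2—n3 (8): add — endpoints in different components.
n2—n9 (9): add — endpoints in different components.
n6—n9 (10): skip — n6 and n9 already connected.
n8—n9 (11): add — endpoints in different components.
MST edge set: {n1—n4, n1—n9, n5—n6, n2—n6, n3—n7, n2—n3, n2—n9, n8—n9}.
Of the listed edges, {n5—n6} are in the MST → 1.

1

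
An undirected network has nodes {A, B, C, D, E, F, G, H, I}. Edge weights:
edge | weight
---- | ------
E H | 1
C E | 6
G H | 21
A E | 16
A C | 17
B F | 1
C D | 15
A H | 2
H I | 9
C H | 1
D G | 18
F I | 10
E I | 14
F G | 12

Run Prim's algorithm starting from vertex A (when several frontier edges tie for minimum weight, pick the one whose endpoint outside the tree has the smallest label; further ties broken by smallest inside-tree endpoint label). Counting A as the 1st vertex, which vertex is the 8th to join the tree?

G

Prim's algorithm from A:
Step 1: cheapest edge leaving the tree is A H (2); add H.
Step 2: cheapest edge leaving the tree is C H (1); add C.
Step 3: cheapest edge leaving the tree is E H (1); add E.
Step 4: cheapest edge leaving the tree is H I (9); add I.
Step 5: cheapest edge leaving the tree is F I (10); add F.
Step 6: cheapest edge leaving the tree is B F (1); add B.
Step 7: cheapest edge leaving the tree is F G (12); add G.
Step 8: cheapest edge leaving the tree is C D (15); add D.
Vertex order: A, H, C, E, I, F, B, G, D. The 8th vertex is G.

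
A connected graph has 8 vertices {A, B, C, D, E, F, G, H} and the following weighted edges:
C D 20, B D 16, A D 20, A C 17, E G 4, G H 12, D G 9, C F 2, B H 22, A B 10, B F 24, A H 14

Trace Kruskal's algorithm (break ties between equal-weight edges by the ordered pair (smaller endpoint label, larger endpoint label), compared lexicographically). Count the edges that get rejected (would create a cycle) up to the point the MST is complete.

1

Kruskal's algorithm — process edges by increasing weight (ties by edge label):
C F (2): add — endpoints in different components.
E G (4): add — endpoints in different components.
D G (9): add — endpoints in different components.
A B (10): add — endpoints in different components.
G H (12): add — endpoints in different components.
A H (14): add — endpoints in different components.
B D (16): skip — B and D already connected.
A C (17): add — endpoints in different components.
Edges rejected before the tree was complete: 1.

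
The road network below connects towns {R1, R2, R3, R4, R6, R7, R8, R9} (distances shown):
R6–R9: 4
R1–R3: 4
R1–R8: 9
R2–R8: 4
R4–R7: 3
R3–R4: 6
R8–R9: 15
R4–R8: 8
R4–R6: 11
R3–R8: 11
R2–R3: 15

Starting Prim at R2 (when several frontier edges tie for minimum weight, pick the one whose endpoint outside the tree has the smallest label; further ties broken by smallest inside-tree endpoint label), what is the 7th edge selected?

R6-R9

Grow the tree from R2 using Prim:
Step 1: cheapest edge leaving the tree is R2–R8 (4); add R8.
Step 2: cheapest edge leaving the tree is R4–R8 (8); add R4.
Step 3: cheapest edge leaving the tree is R4–R7 (3); add R7.
Step 4: cheapest edge leaving the tree is R3–R4 (6); add R3.
Step 5: cheapest edge leaving the tree is R1–R3 (4); add R1.
Step 6: cheapest edge leaving the tree is R4–R6 (11); add R6.
Step 7: cheapest edge leaving the tree is R6–R9 (4); add R9.
The 7th edge added is R6–R9.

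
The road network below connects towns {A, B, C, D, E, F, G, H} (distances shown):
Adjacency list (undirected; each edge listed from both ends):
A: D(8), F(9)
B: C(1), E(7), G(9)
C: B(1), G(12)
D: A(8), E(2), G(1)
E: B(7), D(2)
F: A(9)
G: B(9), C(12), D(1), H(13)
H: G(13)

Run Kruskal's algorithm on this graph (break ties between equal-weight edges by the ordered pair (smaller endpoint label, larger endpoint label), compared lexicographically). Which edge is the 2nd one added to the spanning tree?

D-G

Kruskal: consider edges lightest-first.
B—C (1): add — endpoints in different components.
D—G (1): add — endpoints in different components.
D—E (2): add — endpoints in different components.
B—E (7): add — endpoints in different components.
A—D (8): add — endpoints in different components.
A—F (9): add — endpoints in different components.
B—G (9): skip — B and G already connected.
C—G (12): skip — C and G already connected.
G—H (13): add — endpoints in different components.
The 2nd edge added is D—G.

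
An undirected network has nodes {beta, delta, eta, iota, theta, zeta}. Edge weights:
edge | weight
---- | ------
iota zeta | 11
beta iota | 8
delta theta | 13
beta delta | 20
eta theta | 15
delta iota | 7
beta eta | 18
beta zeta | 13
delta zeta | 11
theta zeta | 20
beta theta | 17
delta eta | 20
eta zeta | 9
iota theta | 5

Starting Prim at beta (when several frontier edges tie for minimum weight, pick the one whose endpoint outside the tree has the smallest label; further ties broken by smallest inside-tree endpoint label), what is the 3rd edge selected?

Grow the tree from beta using Prim:
Step 1: cheapest edge leaving the tree is beta iota (8); add iota.
Step 2: cheapest edge leaving the tree is iota theta (5); add theta.
Step 3: cheapest edge leaving the tree is delta iota (7); add delta.
Step 4: cheapest edge leaving the tree is delta zeta (11); add zeta.
Step 5: cheapest edge leaving the tree is eta zeta (9); add eta.
The 3rd edge added is delta iota.

delta-iota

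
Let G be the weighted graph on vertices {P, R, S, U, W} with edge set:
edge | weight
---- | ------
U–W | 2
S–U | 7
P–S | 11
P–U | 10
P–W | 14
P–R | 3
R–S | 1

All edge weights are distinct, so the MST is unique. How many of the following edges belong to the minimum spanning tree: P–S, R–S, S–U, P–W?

2

Sort edges by weight, then run Kruskal:
R–S (1): add — endpoints in different components.
U–W (2): add — endpoints in different components.
P–R (3): add — endpoints in different components.
S–U (7): add — endpoints in different components.
MST edge set: {R–S, U–W, P–R, S–U}.
Of the listed edges, {R–S, S–U} are in the MST → 2.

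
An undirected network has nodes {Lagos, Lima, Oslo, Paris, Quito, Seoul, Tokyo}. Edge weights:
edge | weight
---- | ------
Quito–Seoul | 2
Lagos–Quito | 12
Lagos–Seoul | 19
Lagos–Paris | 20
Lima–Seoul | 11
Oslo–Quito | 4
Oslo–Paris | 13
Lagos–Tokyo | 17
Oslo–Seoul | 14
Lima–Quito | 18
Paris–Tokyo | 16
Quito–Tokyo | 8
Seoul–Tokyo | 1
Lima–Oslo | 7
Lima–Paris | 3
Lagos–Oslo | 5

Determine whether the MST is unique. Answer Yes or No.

Sort edges by weight, then run Kruskal:
Seoul–Tokyo (1): add — endpoints in different components.
Quito–Seoul (2): add — endpoints in different components.
Lima–Paris (3): add — endpoints in different components.
Oslo–Quito (4): add — endpoints in different components.
Lagos–Oslo (5): add — endpoints in different components.
Lima–Oslo (7): add — endpoints in different components.
Every non-tree edge has weight strictly greater than the heaviest edge on the tree path between its endpoints, so the MST is unique.

Yes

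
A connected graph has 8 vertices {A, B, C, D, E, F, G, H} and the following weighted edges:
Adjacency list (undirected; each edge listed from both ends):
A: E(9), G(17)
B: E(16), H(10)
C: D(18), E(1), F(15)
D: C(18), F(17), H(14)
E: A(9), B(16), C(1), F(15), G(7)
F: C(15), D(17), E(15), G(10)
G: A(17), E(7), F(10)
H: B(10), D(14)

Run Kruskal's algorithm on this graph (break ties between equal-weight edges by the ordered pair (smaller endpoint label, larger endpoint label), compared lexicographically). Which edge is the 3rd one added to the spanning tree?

Kruskal's algorithm — process edges by increasing weight (ties by edge label):
C–E (1): add — endpoints in different components.
E–G (7): add — endpoints in different components.
A–E (9): add — endpoints in different components.
B–H (10): add — endpoints in different components.
F–G (10): add — endpoints in different components.
D–H (14): add — endpoints in different components.
C–F (15): skip — C and F already connected.
E–F (15): skip — E and F already connected.
B–E (16): add — endpoints in different components.
The 3rd edge added is A–E.

A-E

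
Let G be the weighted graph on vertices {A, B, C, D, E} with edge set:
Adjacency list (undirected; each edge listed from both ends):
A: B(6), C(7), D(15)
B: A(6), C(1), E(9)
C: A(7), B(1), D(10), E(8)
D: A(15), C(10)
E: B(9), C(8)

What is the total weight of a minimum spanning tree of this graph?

Kruskal: consider edges lightest-first.
B–C (1): add. Components now {A} {B,C} {D} {E}
A–B (6): add. Components now {A,B,C} {D} {E}
A–C (7): skip — A and C already connected.
C–E (8): add. Components now {A,B,C,E} {D}
B–E (9): skip — B and E already connected.
C–D (10): add. Components now {A,B,C,D,E}
MST edges: B–C, A–B, C–E, C–D; total weight 1+6+8+10 = 25.

25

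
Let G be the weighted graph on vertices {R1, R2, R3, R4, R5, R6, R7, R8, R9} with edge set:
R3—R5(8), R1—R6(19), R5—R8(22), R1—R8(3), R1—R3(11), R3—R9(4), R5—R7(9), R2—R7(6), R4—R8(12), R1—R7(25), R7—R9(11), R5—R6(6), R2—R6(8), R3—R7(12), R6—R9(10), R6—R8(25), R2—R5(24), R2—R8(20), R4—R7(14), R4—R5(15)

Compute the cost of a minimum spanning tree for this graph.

Kruskal: consider edges lightest-first.
R1—R8 (3): add — endpoints in different components.
R3—R9 (4): add — endpoints in different components.
R2—R7 (6): add — endpoints in different components.
R5—R6 (6): add — endpoints in different components.
R2—R6 (8): add — endpoints in different components.
R3—R5 (8): add — endpoints in different components.
R5—R7 (9): skip — R5 and R7 already connected.
R6—R9 (10): skip — R6 and R9 already connected.
R1—R3 (11): add — endpoints in different components.
R7—R9 (11): skip — R9 and R7 already connected.
R3—R7 (12): skip — R3 and R7 already connected.
R4—R8 (12): add — endpoints in different components.
MST edges: R1—R8, R3—R9, R2—R7, R5—R6, R2—R6, R3—R5, R1—R3, R4—R8; total weight 3+4+6+6+8+8+11+12 = 58.

58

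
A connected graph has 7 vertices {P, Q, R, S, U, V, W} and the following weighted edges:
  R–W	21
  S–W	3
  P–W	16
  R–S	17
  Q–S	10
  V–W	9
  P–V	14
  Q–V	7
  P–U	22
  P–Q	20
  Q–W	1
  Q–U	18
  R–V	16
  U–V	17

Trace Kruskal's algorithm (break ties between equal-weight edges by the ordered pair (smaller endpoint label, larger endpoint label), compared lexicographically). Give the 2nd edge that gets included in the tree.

S-W

Kruskal's algorithm — process edges by increasing weight (ties by edge label):
Q–W (1): add. Components now {S} {V} {U} {R} {P} {Q,W}
S–W (3): add. Components now {Q,S,W} {V} {U} {R} {P}
Q–V (7): add. Components now {Q,S,V,W} {U} {R} {P}
V–W (9): skip — V and W already connected.
Q–S (10): skip — S and Q already connected.
P–V (14): add. Components now {P,Q,S,V,W} {U} {R}
P–W (16): skip — P and W already connected.
R–V (16): add. Components now {P,Q,R,S,V,W} {U}
R–S (17): skip — S and R already connected.
U–V (17): add. Components now {P,Q,R,S,U,V,W}
The 2nd edge added is S–W.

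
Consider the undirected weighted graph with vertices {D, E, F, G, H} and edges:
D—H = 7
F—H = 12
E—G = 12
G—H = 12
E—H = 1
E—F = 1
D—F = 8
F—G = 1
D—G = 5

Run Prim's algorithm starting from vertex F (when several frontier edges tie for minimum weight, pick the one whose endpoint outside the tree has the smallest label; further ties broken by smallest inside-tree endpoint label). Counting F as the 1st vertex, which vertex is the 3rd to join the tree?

G

Prim, starting at F.
Step 1: cheapest edge leaving the tree is E—F (1); add E.
Step 2: cheapest edge leaving the tree is F—G (1); add G.
Step 3: cheapest edge leaving the tree is E—H (1); add H.
Step 4: cheapest edge leaving the tree is D—G (5); add D.
Vertex order: F, E, G, H, D. The 3rd vertex is G.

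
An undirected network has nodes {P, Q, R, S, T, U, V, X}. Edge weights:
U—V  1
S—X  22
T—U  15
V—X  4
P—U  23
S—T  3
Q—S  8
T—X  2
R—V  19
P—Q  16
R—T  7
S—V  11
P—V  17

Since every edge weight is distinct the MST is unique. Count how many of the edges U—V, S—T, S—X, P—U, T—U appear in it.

2

Kruskal's algorithm — process edges by increasing weight (ties by edge label):
U—V (1): add — endpoints in different components.
T—X (2): add — endpoints in different components.
S—T (3): add — endpoints in different components.
V—X (4): add — endpoints in different components.
R—T (7): add — endpoints in different components.
Q—S (8): add — endpoints in different components.
S—V (11): skip — S and V already connected.
T—U (15): skip — T and U already connected.
P—Q (16): add — endpoints in different components.
MST edge set: {U—V, T—X, S—T, V—X, R—T, Q—S, P—Q}.
Of the listed edges, {U—V, S—T} are in the MST → 2.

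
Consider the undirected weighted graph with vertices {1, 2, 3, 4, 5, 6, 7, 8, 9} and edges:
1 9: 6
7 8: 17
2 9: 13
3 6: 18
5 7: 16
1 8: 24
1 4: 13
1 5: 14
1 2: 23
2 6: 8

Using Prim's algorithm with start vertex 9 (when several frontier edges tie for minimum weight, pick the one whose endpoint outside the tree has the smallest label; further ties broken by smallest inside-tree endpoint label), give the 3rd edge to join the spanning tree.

Prim, starting at 9.
Step 1: cheapest edge leaving the tree is 1 9 (6); add 1.
Step 2: cheapest edge leaving the tree is 2 9 (13); add 2.
Step 3: cheapest edge leaving the tree is 2 6 (8); add 6.
Step 4: cheapest edge leaving the tree is 1 4 (13); add 4.
Step 5: cheapest edge leaving the tree is 1 5 (14); add 5.
Step 6: cheapest edge leaving the tree is 5 7 (16); add 7.
Step 7: cheapest edge leaving the tree is 7 8 (17); add 8.
Step 8: cheapest edge leaving the tree is 3 6 (18); add 3.
The 3rd edge added is 2 6.

2-6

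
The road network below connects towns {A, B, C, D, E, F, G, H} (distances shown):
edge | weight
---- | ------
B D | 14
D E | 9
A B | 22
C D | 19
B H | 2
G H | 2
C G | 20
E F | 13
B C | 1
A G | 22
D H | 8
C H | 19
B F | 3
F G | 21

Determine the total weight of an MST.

47

Prim's algorithm from F:
Step 1: cheapest edge leaving the tree is B F (3); add B.
Step 2: cheapest edge leaving the tree is B C (1); add C.
Step 3: cheapest edge leaving the tree is B H (2); add H.
Step 4: cheapest edge leaving the tree is G H (2); add G.
Step 5: cheapest edge leaving the tree is D H (8); add D.
Step 6: cheapest edge leaving the tree is D E (9); add E.
Step 7: cheapest edge leaving the tree is A B (22); add A.
MST edges: B F, B C, B H, G H, D H, D E, A B; total weight 3+1+2+2+8+9+22 = 47.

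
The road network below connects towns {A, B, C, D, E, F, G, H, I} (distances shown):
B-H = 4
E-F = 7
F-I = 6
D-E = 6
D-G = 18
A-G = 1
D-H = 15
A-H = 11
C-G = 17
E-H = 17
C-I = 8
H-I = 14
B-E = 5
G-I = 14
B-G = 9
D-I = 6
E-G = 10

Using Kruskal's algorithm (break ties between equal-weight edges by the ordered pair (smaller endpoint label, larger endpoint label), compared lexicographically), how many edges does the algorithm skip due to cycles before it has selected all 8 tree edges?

Kruskal: consider edges lightest-first.
A-G (1): add — endpoints in different components.
B-H (4): add — endpoints in different components.
B-E (5): add — endpoints in different components.
D-E (6): add — endpoints in different components.
D-I (6): add — endpoints in different components.
F-I (6): add — endpoints in different components.
E-F (7): skip — E and F already connected.
C-I (8): add — endpoints in different components.
B-G (9): add — endpoints in different components.
Edges rejected before the tree was complete: 1.

1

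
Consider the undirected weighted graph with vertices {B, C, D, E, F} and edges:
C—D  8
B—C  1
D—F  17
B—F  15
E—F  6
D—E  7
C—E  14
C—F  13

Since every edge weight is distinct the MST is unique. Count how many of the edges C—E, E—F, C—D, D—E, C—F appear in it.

3

Kruskal: consider edges lightest-first.
B—C (1): add — endpoints in different components.
E—F (6): add — endpoints in different components.
D—E (7): add — endpoints in different components.
C—D (8): add — endpoints in different components.
MST edge set: {B—C, E—F, D—E, C—D}.
Of the listed edges, {E—F, C—D, D—E} are in the MST → 3.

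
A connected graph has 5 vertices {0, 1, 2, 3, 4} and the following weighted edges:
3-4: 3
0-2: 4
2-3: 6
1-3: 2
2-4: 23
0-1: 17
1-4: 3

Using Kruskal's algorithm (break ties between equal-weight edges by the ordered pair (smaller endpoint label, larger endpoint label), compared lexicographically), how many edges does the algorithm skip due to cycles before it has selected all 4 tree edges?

Kruskal: consider edges lightest-first.
1-3 (2): add. Components now {0} {1,3} {2} {4}
1-4 (3): add. Components now {0} {1,3,4} {2}
3-4 (3): skip — 3 and 4 already connected.
0-2 (4): add. Components now {0,2} {1,3,4}
2-3 (6): add. Components now {0,1,2,3,4}
Edges rejected before the tree was complete: 1.

1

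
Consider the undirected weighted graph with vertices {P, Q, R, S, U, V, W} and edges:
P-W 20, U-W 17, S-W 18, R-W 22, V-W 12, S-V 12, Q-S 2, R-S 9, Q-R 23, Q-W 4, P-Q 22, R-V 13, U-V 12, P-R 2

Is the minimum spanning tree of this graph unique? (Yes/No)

Sort edges by weight, then run Kruskal:
P-R (2): add — endpoints in different components.
Q-S (2): add — endpoints in different components.
Q-W (4): add — endpoints in different components.
R-S (9): add — endpoints in different components.
S-V (12): add — endpoints in different components.
U-V (12): add — endpoints in different components.
Non-tree edge V-W has weight 12, equal to the heaviest edge on its tree cycle — swapping gives another MST of the same weight. Not unique.

No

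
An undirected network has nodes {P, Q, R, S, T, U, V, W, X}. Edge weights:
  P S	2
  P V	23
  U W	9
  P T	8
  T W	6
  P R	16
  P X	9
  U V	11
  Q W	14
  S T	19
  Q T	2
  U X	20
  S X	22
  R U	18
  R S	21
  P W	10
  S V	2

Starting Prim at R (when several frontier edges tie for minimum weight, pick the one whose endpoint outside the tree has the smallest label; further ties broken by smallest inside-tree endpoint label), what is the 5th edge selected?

Q-T

Prim, starting at R.
Step 1: cheapest edge leaving the tree is P R (16); add P.
Step 2: cheapest edge leaving the tree is P S (2); add S.
Step 3: cheapest edge leaving the tree is S V (2); add V.
Step 4: cheapest edge leaving the tree is P T (8); add T.
Step 5: cheapest edge leaving the tree is Q T (2); add Q.
Step 6: cheapest edge leaving the tree is T W (6); add W.
Step 7: cheapest edge leaving the tree is U W (9); add U.
Step 8: cheapest edge leaving the tree is P X (9); add X.
The 5th edge added is Q T.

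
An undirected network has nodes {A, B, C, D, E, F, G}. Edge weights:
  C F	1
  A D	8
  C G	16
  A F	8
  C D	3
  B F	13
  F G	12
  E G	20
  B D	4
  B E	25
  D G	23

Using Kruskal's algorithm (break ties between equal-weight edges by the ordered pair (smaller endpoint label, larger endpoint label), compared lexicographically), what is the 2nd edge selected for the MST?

Kruskal's algorithm — process edges by increasing weight (ties by edge label):
C F (1): add — endpoints in different components.
C D (3): add — endpoints in different components.
B D (4): add — endpoints in different components.
A D (8): add — endpoints in different components.
A F (8): skip — A and F already connected.
F G (12): add — endpoints in different components.
B F (13): skip — B and F already connected.
C G (16): skip — C and G already connected.
E G (20): add — endpoints in different components.
The 2nd edge added is C D.

C-D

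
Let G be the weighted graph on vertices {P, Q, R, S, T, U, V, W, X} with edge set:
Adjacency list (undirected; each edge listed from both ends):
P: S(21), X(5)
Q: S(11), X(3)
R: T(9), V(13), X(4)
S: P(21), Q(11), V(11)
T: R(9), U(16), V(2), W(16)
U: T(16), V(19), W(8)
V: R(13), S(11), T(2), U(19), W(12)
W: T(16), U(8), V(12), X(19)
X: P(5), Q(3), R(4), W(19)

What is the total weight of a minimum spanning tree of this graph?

Grow the tree from S using Prim:
Step 1: cheapest edge leaving the tree is Q–S (11); add Q.
Step 2: cheapest edge leaving the tree is Q–X (3); add X.
Step 3: cheapest edge leaving the tree is R–X (4); add R.
Step 4: cheapest edge leaving the tree is P–X (5); add P.
Step 5: cheapest edge leaving the tree is R–T (9); add T.
Step 6: cheapest edge leaving the tree is T–V (2); add V.
Step 7: cheapest edge leaving the tree is V–W (12); add W.
Step 8: cheapest edge leaving the tree is U–W (8); add U.
MST edges: Q–S, Q–X, R–X, P–X, R–T, T–V, V–W, U–W; total weight 11+3+4+5+9+2+12+8 = 54.

54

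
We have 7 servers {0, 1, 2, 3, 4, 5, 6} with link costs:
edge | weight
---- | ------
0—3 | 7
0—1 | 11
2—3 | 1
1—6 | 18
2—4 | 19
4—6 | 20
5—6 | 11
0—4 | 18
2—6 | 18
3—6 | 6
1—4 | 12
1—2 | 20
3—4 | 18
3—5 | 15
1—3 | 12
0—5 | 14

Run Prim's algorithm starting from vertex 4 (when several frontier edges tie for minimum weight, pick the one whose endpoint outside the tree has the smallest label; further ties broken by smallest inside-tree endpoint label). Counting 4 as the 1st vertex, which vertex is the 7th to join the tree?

Prim, starting at 4.
Step 1: cheapest edge leaving the tree is 1—4 (12); add 1.
Step 2: cheapest edge leaving the tree is 0—1 (11); add 0.
Step 3: cheapest edge leaving the tree is 0—3 (7); add 3.
Step 4: cheapest edge leaving the tree is 2—3 (1); add 2.
Step 5: cheapest edge leaving the tree is 3—6 (6); add 6.
Step 6: cheapest edge leaving the tree is 5—6 (11); add 5.
Vertex order: 4, 1, 0, 3, 2, 6, 5. The 7th vertex is 5.

5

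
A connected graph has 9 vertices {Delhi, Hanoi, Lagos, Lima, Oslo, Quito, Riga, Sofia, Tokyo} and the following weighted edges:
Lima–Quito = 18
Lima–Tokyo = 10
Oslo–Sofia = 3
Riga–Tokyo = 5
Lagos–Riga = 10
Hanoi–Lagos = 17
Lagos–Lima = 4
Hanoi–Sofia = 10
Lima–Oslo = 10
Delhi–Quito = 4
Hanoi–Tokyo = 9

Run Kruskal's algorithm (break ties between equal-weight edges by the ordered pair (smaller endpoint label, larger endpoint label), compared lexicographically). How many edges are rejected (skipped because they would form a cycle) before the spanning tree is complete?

3

Sort edges by weight, then run Kruskal:
Oslo–Sofia (3): add — endpoints in different components.
Delhi–Quito (4): add — endpoints in different components.
Lagos–Lima (4): add — endpoints in different components.
Riga–Tokyo (5): add — endpoints in different components.
Hanoi–Tokyo (9): add — endpoints in different components.
Hanoi–Sofia (10): add — endpoints in different components.
Lagos–Riga (10): add — endpoints in different components.
Lima–Oslo (10): skip — Oslo and Lima already connected.
Lima–Tokyo (10): skip — Tokyo and Lima already connected.
Hanoi–Lagos (17): skip — Hanoi and Lagos already connected.
Lima–Quito (18): add — endpoints in different components.
Edges rejected before the tree was complete: 3.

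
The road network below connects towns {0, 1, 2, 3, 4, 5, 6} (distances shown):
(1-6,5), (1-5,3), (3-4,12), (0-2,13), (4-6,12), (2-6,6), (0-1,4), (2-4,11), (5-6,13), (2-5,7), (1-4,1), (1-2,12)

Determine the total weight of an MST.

31

Prim's algorithm from 2:
Step 1: frontier [2-6 6, 2-5 7, 2-4 11, 1-2 12, 0-2 13] → take 2-6 (6); add 6.
Step 2: frontier [2-5 7, 2-4 11, 1-2 12, 0-2 13, 1-6 5, 4-6 12, 5-6 13] → take 1-6 (5); add 1.
Step 3: frontier [1-4 1, 1-5 3, 0-1 4, 2-5 7, 2-4 11, 0-2 13, 4-6 12, 5-6 13] → take 1-4 (1); add 4.
Step 4: frontier [1-5 3, 0-1 4, 2-5 7, 0-2 13, 3-4 12, 5-6 13] → take 1-5 (3); add 5.
Step 5: frontier [0-1 4, 0-2 13, 3-4 12] → take 0-1 (4); add 0.
Step 6: frontier [3-4 12] → take 3-4 (12); add 3.
MST edges: 2-6, 1-6, 1-4, 1-5, 0-1, 3-4; total weight 6+5+1+3+4+12 = 31.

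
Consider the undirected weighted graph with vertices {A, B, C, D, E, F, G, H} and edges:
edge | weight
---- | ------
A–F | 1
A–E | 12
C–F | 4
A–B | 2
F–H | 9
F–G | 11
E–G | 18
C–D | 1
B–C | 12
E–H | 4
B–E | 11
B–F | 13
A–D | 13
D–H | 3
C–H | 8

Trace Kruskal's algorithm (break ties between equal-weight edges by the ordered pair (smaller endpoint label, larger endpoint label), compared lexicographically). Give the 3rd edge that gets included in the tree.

Kruskal's algorithm — process edges by increasing weight (ties by edge label):
A–F (1): add — endpoints in different components.
C–D (1): add — endpoints in different components.
A–B (2): add — endpoints in different components.
D–H (3): add — endpoints in different components.
C–F (4): add — endpoints in different components.
E–H (4): add — endpoints in different components.
C–H (8): skip — C and H already connected.
F–H (9): skip — F and H already connected.
B–E (11): skip — B and E already connected.
F–G (11): add — endpoints in different components.
The 3rd edge added is A–B.

A-B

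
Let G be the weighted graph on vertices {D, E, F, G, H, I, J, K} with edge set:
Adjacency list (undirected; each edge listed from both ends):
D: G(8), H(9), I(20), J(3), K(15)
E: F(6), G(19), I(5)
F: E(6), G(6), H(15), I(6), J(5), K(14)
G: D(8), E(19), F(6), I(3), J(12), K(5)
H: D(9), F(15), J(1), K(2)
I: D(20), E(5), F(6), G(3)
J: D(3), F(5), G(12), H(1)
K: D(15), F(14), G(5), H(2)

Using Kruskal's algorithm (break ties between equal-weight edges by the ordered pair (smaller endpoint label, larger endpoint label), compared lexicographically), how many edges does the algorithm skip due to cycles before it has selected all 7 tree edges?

0

Kruskal's algorithm — process edges by increasing weight (ties by edge label):
H J (1): add — endpoints in different components.
H K (2): add — endpoints in different components.
D J (3): add — endpoints in different components.
G I (3): add — endpoints in different components.
E I (5): add — endpoints in different components.
F J (5): add — endpoints in different components.
G K (5): add — endpoints in different components.
Edges rejected before the tree was complete: 0.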